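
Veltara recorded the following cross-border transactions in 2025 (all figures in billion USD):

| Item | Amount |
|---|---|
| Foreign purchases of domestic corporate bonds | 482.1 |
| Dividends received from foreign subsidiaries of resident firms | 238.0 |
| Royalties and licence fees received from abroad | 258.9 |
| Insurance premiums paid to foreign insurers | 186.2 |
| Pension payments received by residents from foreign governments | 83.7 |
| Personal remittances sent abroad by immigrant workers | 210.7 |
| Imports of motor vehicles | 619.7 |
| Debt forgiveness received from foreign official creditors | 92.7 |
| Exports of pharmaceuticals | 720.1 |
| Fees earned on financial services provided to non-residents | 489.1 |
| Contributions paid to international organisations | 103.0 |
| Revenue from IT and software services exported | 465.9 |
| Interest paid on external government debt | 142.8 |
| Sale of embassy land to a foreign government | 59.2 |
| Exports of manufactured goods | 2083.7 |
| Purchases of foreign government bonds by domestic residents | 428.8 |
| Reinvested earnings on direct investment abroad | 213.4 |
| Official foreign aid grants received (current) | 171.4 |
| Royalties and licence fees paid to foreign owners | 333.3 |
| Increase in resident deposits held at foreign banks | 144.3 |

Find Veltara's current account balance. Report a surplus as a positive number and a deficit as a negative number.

3128.5

Goods: -619.7 + 2083.7 + 720.1 = 2184.1
Services: 258.9 - 333.3 - 186.2 + 489.1 + 465.9 = 694.4
Primary income: 238.0 + 213.4 - 142.8 = 308.6
Secondary income: 171.4 - 103.0 + 83.7 - 210.7 = -58.6
Current account = 2184.1 + 694.4 + 308.6 + (-58.6) = 3128.5
(Excluded from the current account — financial account: foreign purchases of domestic corporate bonds 482.1, purchases of foreign government bonds by domestic residents 428.8, increase in resident deposits held at foreign banks 144.3; capital account: debt forgiveness received from foreign official creditors 92.7, sale of embassy land to a foreign government 59.2.)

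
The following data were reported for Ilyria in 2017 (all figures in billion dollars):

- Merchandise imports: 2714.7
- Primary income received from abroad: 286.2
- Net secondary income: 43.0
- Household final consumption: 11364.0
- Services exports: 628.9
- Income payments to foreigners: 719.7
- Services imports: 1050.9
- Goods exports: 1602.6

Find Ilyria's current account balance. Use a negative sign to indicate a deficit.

-1924.6

Goods balance = 1602.6 - 2714.7 = -1112.1
Services balance = 628.9 - 1050.9 = -422.0
Trade balance (goods + services) = -1112.1 + (-422.0) = -1534.1
Net primary income = 286.2 - 719.7 = -433.5
Net secondary income = 43.0
Current account = -1534.1 + (-433.5) + 43.0 = -1924.6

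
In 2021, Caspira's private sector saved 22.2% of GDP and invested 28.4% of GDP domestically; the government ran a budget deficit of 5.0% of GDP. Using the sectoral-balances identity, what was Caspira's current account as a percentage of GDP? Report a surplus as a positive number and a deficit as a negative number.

-11.2

By the sectoral-balances identity, CA = (S_private - I) + (T - G).
Private balance = 22.2 - 28.4 = -6.2
Government balance (T - G) = -5.0
CA = -6.2 + (-5.0) = -11.2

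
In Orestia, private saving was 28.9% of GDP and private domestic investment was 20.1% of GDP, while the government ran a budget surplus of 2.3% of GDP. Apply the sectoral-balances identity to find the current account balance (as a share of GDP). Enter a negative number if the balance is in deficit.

By the sectoral-balances identity, CA = (S_private - I) + (T - G).
Private balance = 28.9 - 20.1 = 8.8
Government balance (T - G) = 2.3
CA = 8.8 + 2.3 = 11.1

11.1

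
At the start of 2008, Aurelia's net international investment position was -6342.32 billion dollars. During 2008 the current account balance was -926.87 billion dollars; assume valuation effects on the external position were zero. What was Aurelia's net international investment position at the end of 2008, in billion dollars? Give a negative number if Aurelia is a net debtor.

-7269.19

With no valuation effects, change in NIIP = current account = -926.87
End-of-year NIIP = -6342.32 + (-926.87) = -7269.19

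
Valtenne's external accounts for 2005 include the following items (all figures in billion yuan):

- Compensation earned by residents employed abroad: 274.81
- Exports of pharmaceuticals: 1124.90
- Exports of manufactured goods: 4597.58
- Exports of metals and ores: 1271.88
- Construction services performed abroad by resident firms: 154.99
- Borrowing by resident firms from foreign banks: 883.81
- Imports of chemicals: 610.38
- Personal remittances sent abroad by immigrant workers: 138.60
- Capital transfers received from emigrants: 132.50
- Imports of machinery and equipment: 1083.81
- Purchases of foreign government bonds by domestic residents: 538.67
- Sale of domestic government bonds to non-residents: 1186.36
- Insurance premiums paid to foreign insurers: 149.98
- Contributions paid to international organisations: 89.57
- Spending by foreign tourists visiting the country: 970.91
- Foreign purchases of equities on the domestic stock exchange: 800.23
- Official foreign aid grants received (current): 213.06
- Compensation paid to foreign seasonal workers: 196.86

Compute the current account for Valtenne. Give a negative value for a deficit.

Goods: -1083.81 + 4597.58 + 1124.90 + 1271.88 - 610.38 = 5300.17
Services: 970.91 - 149.98 + 154.99 = 975.92
Primary income: 274.81 - 196.86 = 77.95
Secondary income: -89.57 + 213.06 - 138.60 = -15.11
Current account = 5300.17 + 975.92 + 77.95 + (-15.11) = 6338.93
(Excluded from the current account — financial account: borrowing by resident firms from foreign banks 883.81, purchases of foreign government bonds by domestic residents 538.67, sale of domestic government bonds to non-residents 1186.36, foreign purchases of equities on the domestic stock exchange 800.23; capital account: capital transfers received from emigrants 132.50.)

6338.93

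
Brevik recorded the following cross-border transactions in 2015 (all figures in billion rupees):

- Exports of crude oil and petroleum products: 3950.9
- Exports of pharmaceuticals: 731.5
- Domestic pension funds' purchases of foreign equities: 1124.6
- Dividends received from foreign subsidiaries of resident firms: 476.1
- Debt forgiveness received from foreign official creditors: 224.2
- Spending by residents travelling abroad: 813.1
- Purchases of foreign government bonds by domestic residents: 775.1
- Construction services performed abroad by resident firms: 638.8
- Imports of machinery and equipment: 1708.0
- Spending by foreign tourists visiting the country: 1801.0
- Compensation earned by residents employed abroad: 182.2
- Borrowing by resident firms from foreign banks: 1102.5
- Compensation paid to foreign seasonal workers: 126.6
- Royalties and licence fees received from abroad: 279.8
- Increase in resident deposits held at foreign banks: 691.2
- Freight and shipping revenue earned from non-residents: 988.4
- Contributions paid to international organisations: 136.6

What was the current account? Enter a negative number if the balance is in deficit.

Goods: -1708.0 + 3950.9 + 731.5 = 2974.4
Services: 988.4 - 813.1 + 1801.0 + 638.8 + 279.8 = 2894.9
Primary income: 476.1 + 182.2 - 126.6 = 531.7
Secondary income: -136.6
Current account = 2974.4 + 2894.9 + 531.7 + (-136.6) = 6264.4
(Excluded from the current account — financial account: domestic pension funds' purchases of foreign equities 1124.6, purchases of foreign government bonds by domestic residents 775.1, borrowing by resident firms from foreign banks 1102.5, increase in resident deposits held at foreign banks 691.2; capital account: debt forgiveness received from foreign official creditors 224.2.)

6264.4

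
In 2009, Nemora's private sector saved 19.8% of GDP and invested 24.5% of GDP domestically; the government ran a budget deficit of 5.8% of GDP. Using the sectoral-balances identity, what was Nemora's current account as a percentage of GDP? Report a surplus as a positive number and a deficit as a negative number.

-10.5

By the sectoral-balances identity, CA = (S_private - I) + (T - G).
Private balance = 19.8 - 24.5 = -4.7
Government balance (T - G) = -5.8
CA = -4.7 + (-5.8) = -10.5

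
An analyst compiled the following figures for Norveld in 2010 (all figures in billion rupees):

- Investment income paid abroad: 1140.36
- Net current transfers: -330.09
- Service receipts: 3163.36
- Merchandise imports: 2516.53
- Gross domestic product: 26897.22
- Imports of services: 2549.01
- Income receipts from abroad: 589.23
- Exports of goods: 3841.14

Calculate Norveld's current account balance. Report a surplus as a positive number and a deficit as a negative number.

1057.74

Goods balance = 3841.14 - 2516.53 = 1324.61
Services balance = 3163.36 - 2549.01 = 614.35
Trade balance (goods + services) = 1324.61 + 614.35 = 1938.96
Net primary income = 589.23 - 1140.36 = -551.13
Net secondary income = -330.09
Current account = 1938.96 + (-551.13) + (-330.09) = 1057.74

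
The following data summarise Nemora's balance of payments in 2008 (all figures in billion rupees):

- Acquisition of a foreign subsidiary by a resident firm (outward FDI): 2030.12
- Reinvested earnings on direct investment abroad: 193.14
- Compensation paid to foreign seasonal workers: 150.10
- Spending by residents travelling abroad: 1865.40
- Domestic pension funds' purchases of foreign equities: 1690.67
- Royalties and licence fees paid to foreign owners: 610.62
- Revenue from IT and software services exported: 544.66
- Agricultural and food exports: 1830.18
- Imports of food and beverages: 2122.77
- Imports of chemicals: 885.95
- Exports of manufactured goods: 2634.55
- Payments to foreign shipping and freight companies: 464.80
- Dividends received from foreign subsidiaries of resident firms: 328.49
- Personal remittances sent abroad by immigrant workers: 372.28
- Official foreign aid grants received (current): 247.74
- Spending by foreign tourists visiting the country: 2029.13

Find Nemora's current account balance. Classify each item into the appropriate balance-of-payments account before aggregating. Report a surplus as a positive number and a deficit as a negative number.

1335.97

Goods: -2122.77 + 2634.55 + 1830.18 - 885.95 = 1456.01
Services: 544.66 + 2029.13 - 464.80 - 610.62 - 1865.40 = -367.03
Primary income: 328.49 + 193.14 - 150.10 = 371.53
Secondary income: -372.28 + 247.74 = -124.54
Current account = 1456.01 + (-367.03) + 371.53 + (-124.54) = 1335.97
(Excluded from the current account — financial account: acquisition of a foreign subsidiary by a resident firm (outward FDI) 2030.12, domestic pension funds' purchases of foreign equities 1690.67.)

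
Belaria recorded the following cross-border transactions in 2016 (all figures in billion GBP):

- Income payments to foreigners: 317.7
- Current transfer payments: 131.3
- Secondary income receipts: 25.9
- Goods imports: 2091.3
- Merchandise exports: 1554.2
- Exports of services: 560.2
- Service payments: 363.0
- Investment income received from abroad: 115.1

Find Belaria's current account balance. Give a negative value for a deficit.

Goods balance = 1554.2 - 2091.3 = -537.1
Services balance = 560.2 - 363.0 = 197.2
Trade balance (goods + services) = -537.1 + 197.2 = -339.9
Net primary income = 115.1 - 317.7 = -202.6
Net secondary income = 25.9 - 131.3 = -105.4
Current account = -339.9 + (-202.6) + (-105.4) = -647.9

-647.9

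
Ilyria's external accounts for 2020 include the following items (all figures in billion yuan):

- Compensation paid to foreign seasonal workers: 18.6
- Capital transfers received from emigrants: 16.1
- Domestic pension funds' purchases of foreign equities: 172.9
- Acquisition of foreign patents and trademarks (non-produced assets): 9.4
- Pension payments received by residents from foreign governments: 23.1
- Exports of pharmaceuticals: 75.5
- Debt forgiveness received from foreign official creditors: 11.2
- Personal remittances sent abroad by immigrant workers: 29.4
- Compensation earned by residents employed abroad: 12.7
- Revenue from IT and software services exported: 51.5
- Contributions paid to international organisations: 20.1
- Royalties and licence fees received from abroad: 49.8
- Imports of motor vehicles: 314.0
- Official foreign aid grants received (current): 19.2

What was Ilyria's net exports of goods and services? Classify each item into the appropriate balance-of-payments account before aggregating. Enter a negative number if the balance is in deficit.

Goods: 75.5 - 314.0 = -238.5
Services: 49.8 + 51.5 = 101.3
Trade balance = -238.5 + 101.3 = -137.2
(Excluded from the trade balance — primary income: compensation paid to foreign seasonal workers 18.6, compensation earned by residents employed abroad 12.7; capital account: capital transfers received from emigrants 16.1, acquisition of foreign patents and trademarks (non-produced assets) 9.4, debt forgiveness received from foreign official creditors 11.2; financial account: domestic pension funds' purchases of foreign equities 172.9; secondary income: pension payments received by residents from foreign governments 23.1, personal remittances sent abroad by immigrant workers 29.4, contributions paid to international organisations 20.1, official foreign aid grants received (current) 19.2.)

-137.2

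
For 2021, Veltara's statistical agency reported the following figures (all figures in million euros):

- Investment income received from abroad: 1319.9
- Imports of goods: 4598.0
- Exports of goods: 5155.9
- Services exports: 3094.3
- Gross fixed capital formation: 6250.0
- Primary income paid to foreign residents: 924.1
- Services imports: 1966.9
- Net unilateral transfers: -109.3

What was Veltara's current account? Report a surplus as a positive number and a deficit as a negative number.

1971.8

Goods balance = 5155.9 - 4598.0 = 557.9
Services balance = 3094.3 - 1966.9 = 1127.4
Trade balance (goods + services) = 557.9 + 1127.4 = 1685.3
Net primary income = 1319.9 - 924.1 = 395.8
Net secondary income = -109.3
Current account = 1685.3 + 395.8 + (-109.3) = 1971.8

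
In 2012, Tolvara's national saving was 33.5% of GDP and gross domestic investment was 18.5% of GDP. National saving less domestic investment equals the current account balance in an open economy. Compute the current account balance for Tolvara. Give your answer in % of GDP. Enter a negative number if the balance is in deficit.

15.0

CA = S - I = 33.5 - 18.5 = 15.0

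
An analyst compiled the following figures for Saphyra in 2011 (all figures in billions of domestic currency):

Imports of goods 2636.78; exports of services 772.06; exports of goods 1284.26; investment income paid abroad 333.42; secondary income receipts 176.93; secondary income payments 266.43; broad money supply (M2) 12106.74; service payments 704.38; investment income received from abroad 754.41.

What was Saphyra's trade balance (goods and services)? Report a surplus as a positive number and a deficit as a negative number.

Goods balance = 1284.26 - 2636.78 = -1352.52
Services balance = 772.06 - 704.38 = 67.68
Trade balance (goods + services) = -1352.52 + 67.68 = -1284.84

-1284.84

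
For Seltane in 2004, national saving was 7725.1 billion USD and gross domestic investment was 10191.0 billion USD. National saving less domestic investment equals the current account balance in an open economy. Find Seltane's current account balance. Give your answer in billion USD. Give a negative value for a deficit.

-2465.9

CA = S - I = 7725.1 - 10191.0 = -2465.9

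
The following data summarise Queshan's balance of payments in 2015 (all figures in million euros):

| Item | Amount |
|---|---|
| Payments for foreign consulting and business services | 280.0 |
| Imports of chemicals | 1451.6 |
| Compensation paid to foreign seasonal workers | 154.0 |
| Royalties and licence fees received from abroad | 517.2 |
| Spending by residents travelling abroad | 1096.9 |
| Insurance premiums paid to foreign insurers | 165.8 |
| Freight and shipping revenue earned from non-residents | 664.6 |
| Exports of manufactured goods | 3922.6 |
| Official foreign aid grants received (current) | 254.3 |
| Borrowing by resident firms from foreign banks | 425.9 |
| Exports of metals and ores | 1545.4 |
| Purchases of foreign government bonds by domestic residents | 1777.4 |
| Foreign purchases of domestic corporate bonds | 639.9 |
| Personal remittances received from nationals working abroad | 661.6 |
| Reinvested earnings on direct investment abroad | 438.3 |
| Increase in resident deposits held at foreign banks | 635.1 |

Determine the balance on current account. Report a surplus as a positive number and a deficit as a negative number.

4855.7

Goods: 1545.4 + 3922.6 - 1451.6 = 4016.4
Services: -1096.9 - 165.8 - 280.0 + 664.6 + 517.2 = -360.9
Primary income: -154.0 + 438.3 = 284.3
Secondary income: 254.3 + 661.6 = 915.9
Current account = 4016.4 + (-360.9) + 284.3 + 915.9 = 4855.7
(Excluded from the current account — financial account: borrowing by resident firms from foreign banks 425.9, purchases of foreign government bonds by domestic residents 1777.4, foreign purchases of domestic corporate bonds 639.9, increase in resident deposits held at foreign banks 635.1.)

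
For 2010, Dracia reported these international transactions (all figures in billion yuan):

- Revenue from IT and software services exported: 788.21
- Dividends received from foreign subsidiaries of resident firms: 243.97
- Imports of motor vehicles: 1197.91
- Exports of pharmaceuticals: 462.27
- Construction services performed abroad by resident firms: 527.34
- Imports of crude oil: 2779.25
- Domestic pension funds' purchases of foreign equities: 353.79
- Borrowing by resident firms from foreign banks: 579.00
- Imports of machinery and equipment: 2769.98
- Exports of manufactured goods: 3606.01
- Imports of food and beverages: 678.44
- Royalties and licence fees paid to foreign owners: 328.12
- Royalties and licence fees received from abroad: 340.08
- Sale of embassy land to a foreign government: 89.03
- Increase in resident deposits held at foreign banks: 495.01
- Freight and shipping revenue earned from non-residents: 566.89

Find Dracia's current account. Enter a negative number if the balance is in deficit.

Goods: -2769.98 - 2779.25 + 462.27 + 3606.01 - 1197.91 - 678.44 = -3357.30
Services: -328.12 + 788.21 + 340.08 + 566.89 + 527.34 = 1894.40
Primary income: 243.97
Current account = (-3357.30) + 1894.40 + 243.97 = -1218.93
(Excluded from the current account — financial account: domestic pension funds' purchases of foreign equities 353.79, borrowing by resident firms from foreign banks 579.00, increase in resident deposits held at foreign banks 495.01; capital account: sale of embassy land to a foreign government 89.03.)

-1218.93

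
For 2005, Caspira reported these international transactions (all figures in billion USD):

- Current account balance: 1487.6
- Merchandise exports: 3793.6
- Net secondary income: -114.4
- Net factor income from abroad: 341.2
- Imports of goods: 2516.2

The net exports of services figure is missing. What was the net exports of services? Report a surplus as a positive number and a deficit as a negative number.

-16.6

Current account = goods balance + services balance + net primary income + net secondary income
Sum of the known components = 1504.2
Net exports of services = CA - (known components) = 1487.6 - 1504.2 = -16.6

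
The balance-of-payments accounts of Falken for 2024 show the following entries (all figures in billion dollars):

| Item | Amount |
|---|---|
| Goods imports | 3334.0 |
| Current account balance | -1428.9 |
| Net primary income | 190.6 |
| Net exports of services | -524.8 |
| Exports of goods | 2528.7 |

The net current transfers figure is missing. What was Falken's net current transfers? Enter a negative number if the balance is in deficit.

-289.4

Current account = goods balance + services balance + net primary income + net secondary income
Sum of the known components = -1139.5
Net current transfers = CA - (known components) = -1428.9 - (-1139.5) = -289.4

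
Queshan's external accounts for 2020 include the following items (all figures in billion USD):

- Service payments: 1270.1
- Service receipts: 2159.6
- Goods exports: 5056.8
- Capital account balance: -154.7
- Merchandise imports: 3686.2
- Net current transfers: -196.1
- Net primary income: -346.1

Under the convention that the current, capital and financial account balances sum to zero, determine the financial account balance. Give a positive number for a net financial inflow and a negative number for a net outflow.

Goods balance = 5056.8 - 3686.2 = 1370.6
Services balance = 2159.6 - 1270.1 = 889.5
Trade balance (goods + services) = 1370.6 + 889.5 = 2260.1
Net primary income = -346.1
Net secondary income = -196.1
Current account = 2260.1 + (-346.1) + (-196.1) = 1717.9
Financial account = -(1717.9 + (-154.7)) = -1563.2

-1563.2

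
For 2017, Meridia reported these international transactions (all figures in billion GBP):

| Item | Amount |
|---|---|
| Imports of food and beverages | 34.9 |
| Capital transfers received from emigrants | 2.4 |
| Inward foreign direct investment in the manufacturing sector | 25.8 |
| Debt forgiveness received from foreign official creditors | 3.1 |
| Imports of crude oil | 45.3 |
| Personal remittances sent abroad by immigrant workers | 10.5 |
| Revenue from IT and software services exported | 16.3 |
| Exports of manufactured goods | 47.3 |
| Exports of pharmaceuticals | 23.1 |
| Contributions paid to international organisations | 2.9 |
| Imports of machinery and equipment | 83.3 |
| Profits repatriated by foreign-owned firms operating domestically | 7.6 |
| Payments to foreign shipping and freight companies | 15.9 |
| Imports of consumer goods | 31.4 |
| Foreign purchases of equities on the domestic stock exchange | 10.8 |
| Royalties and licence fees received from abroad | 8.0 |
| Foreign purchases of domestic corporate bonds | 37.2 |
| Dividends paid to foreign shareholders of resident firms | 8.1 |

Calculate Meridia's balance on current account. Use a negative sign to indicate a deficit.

Goods: -83.3 - 45.3 - 34.9 - 31.4 + 47.3 + 23.1 = -124.5
Services: 8.0 + 16.3 - 15.9 = 8.4
Primary income: -7.6 - 8.1 = -15.7
Secondary income: -10.5 - 2.9 = -13.4
Current account = (-124.5) + 8.4 + (-15.7) + (-13.4) = -145.2
(Excluded from the current account — capital account: capital transfers received from emigrants 2.4, debt forgiveness received from foreign official creditors 3.1; financial account: inward foreign direct investment in the manufacturing sector 25.8, foreign purchases of equities on the domestic stock exchange 10.8, foreign purchases of domestic corporate bonds 37.2.)

-145.2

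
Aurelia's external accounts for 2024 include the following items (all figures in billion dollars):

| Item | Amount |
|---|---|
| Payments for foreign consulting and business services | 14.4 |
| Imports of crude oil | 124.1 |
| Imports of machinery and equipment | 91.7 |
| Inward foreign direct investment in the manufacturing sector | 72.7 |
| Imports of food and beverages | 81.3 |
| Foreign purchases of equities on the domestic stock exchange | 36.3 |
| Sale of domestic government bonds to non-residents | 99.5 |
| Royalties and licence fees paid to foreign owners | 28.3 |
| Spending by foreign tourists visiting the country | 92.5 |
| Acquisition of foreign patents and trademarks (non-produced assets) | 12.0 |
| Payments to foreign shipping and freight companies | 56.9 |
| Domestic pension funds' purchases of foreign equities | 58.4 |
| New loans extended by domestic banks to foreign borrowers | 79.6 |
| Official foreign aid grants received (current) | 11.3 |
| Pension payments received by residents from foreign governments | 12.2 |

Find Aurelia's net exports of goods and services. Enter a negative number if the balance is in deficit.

-304.2

Goods: -124.1 - 91.7 - 81.3 = -297.1
Services: -56.9 + 92.5 - 14.4 - 28.3 = -7.1
Trade balance = -297.1 + (-7.1) = -304.2
(Excluded from the trade balance — financial account: inward foreign direct investment in the manufacturing sector 72.7, foreign purchases of equities on the domestic stock exchange 36.3, sale of domestic government bonds to non-residents 99.5, domestic pension funds' purchases of foreign equities 58.4, new loans extended by domestic banks to foreign borrowers 79.6; capital account: acquisition of foreign patents and trademarks (non-produced assets) 12.0; secondary income: official foreign aid grants received (current) 11.3, pension payments received by residents from foreign governments 12.2.)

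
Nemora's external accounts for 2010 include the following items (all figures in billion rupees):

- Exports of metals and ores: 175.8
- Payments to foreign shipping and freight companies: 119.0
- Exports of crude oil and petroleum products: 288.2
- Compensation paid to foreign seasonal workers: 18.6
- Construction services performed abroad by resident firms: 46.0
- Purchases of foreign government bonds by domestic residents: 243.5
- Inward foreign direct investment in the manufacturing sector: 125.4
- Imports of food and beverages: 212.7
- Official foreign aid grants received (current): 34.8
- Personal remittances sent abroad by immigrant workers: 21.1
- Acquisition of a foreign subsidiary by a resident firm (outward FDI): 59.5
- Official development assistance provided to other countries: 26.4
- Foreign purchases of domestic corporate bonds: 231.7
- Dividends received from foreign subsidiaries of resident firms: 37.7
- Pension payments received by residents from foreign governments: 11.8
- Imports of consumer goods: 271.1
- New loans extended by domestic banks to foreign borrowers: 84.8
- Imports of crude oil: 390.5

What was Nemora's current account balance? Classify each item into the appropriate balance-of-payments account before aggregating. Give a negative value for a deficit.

-465.1

Goods: -212.7 + 175.8 - 390.5 - 271.1 + 288.2 = -410.3
Services: 46.0 - 119.0 = -73.0
Primary income: -18.6 + 37.7 = 19.1
Secondary income: 34.8 - 26.4 - 21.1 + 11.8 = -0.9
Current account = (-410.3) + (-73.0) + 19.1 + (-0.9) = -465.1
(Excluded from the current account — financial account: purchases of foreign government bonds by domestic residents 243.5, inward foreign direct investment in the manufacturing sector 125.4, acquisition of a foreign subsidiary by a resident firm (outward FDI) 59.5, foreign purchases of domestic corporate bonds 231.7, new loans extended by domestic banks to foreign borrowers 84.8.)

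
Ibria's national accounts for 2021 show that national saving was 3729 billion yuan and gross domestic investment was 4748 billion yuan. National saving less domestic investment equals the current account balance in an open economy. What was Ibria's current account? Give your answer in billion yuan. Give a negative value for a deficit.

CA = S - I = 3729 - 4748 = -1019

-1019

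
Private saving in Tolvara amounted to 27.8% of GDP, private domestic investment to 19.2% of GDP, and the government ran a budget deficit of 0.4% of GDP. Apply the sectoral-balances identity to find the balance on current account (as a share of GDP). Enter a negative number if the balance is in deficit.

By the sectoral-balances identity, CA = (S_private - I) + (T - G).
Private balance = 27.8 - 19.2 = 8.6
Government balance (T - G) = -0.4
CA = 8.6 + (-0.4) = 8.2

8.2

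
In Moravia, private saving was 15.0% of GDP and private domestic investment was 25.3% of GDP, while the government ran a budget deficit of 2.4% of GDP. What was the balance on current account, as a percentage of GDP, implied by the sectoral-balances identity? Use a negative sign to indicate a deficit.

By the sectoral-balances identity, CA = (S_private - I) + (T - G).
Private balance = 15.0 - 25.3 = -10.3
Government balance (T - G) = -2.4
CA = -10.3 + (-2.4) = -12.7

-12.7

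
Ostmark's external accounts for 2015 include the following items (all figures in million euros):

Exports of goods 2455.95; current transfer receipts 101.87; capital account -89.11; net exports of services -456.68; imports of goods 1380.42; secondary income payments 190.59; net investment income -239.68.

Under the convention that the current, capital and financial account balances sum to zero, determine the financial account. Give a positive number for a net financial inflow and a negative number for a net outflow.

Goods balance = 2455.95 - 1380.42 = 1075.53
Services balance = -456.68
Trade balance (goods + services) = 1075.53 + (-456.68) = 618.85
Net primary income = -239.68
Net secondary income = 101.87 - 190.59 = -88.72
Current account = 618.85 + (-239.68) + (-88.72) = 290.45
Financial account = -(290.45 + (-89.11)) = -201.34

-201.34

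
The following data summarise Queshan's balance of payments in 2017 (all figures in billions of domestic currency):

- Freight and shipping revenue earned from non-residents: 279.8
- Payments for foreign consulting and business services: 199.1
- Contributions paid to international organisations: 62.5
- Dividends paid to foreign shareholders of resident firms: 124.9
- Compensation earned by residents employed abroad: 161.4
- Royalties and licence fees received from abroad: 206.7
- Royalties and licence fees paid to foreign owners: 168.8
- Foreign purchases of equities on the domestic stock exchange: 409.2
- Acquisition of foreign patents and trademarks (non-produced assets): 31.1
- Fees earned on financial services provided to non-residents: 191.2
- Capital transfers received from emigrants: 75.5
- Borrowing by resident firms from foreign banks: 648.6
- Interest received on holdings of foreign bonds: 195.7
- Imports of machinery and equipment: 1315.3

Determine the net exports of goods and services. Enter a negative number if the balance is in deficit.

Goods: -1315.3
Services: 279.8 + 206.7 - 168.8 - 199.1 + 191.2 = 309.8
Trade balance = -1315.3 + 309.8 = -1005.5
(Excluded from the trade balance — secondary income: contributions paid to international organisations 62.5; primary income: dividends paid to foreign shareholders of resident firms 124.9, compensation earned by residents employed abroad 161.4, interest received on holdings of foreign bonds 195.7; financial account: foreign purchases of equities on the domestic stock exchange 409.2, borrowing by resident firms from foreign banks 648.6; capital account: acquisition of foreign patents and trademarks (non-produced assets) 31.1, capital transfers received from emigrants 75.5.)

-1005.5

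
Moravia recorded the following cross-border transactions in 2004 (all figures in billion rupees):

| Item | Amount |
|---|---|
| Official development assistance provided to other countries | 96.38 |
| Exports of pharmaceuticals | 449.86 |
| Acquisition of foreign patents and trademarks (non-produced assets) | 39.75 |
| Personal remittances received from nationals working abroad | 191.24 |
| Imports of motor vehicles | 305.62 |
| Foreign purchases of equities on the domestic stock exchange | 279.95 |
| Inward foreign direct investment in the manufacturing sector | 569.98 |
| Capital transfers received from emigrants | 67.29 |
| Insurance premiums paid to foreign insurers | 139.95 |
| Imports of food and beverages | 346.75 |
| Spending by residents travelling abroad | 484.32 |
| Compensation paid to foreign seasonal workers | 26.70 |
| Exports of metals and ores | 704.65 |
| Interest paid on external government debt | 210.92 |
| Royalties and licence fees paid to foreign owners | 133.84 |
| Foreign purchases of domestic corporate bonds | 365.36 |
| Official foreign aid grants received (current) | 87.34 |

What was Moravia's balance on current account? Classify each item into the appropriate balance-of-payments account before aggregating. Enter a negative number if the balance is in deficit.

Goods: 449.86 + 704.65 - 346.75 - 305.62 = 502.14
Services: -139.95 - 133.84 - 484.32 = -758.11
Primary income: -210.92 - 26.70 = -237.62
Secondary income: 191.24 - 96.38 + 87.34 = 182.20
Current account = 502.14 + (-758.11) + (-237.62) + 182.20 = -311.39
(Excluded from the current account — capital account: acquisition of foreign patents and trademarks (non-produced assets) 39.75, capital transfers received from emigrants 67.29; financial account: foreign purchases of equities on the domestic stock exchange 279.95, inward foreign direct investment in the manufacturing sector 569.98, foreign purchases of domestic corporate bonds 365.36.)

-311.39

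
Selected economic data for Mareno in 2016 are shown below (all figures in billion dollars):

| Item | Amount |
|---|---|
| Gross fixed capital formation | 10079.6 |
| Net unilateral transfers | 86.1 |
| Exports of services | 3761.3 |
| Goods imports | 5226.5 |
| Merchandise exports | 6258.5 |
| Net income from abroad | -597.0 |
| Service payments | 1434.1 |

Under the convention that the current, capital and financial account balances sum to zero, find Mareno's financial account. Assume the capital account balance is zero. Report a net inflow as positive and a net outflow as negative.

Goods balance = 6258.5 - 5226.5 = 1032.0
Services balance = 3761.3 - 1434.1 = 2327.2
Trade balance (goods + services) = 1032.0 + 2327.2 = 3359.2
Net primary income = -597.0
Net secondary income = 86.1
Current account = 3359.2 + (-597.0) + 86.1 = 2848.3
Financial account = -(2848.3) = -2848.3

-2848.3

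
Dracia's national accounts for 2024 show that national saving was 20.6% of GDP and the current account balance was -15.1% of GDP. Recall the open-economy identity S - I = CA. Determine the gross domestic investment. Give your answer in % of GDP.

35.7

I = S - CA = 20.6 - (-15.1) = 35.7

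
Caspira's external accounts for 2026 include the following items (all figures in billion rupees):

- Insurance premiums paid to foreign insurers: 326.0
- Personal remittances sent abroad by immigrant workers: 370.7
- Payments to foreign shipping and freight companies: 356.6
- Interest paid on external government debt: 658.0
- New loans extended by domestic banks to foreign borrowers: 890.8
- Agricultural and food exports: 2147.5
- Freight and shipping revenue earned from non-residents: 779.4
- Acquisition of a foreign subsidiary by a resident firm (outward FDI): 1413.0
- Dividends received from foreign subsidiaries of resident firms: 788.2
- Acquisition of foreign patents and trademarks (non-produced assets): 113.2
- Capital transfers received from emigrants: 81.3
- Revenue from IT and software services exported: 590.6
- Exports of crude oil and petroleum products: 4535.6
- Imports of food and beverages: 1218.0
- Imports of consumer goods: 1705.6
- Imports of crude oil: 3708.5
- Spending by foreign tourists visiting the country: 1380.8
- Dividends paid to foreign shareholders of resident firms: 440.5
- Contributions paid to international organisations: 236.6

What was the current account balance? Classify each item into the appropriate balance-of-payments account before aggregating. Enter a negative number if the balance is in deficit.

1201.6

Goods: 4535.6 - 1218.0 + 2147.5 - 3708.5 - 1705.6 = 51.0
Services: -356.6 + 590.6 + 779.4 - 326.0 + 1380.8 = 2068.2
Primary income: 788.2 - 658.0 - 440.5 = -310.3
Secondary income: -236.6 - 370.7 = -607.3
Current account = 51.0 + 2068.2 + (-310.3) + (-607.3) = 1201.6
(Excluded from the current account — financial account: new loans extended by domestic banks to foreign borrowers 890.8, acquisition of a foreign subsidiary by a resident firm (outward FDI) 1413.0; capital account: acquisition of foreign patents and trademarks (non-produced assets) 113.2, capital transfers received from emigrants 81.3.)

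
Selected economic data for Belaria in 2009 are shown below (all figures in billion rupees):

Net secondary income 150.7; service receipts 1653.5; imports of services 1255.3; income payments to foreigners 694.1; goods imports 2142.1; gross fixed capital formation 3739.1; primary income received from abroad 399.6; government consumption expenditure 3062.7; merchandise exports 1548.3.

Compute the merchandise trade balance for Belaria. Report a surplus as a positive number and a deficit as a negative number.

Goods balance = 1548.3 - 2142.1 = -593.8

-593.8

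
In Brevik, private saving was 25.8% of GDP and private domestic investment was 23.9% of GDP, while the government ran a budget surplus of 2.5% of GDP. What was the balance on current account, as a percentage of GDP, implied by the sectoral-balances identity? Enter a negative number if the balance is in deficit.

By the sectoral-balances identity, CA = (S_private - I) + (T - G).
Private balance = 25.8 - 23.9 = 1.9
Government balance (T - G) = 2.5
CA = 1.9 + 2.5 = 4.4

4.4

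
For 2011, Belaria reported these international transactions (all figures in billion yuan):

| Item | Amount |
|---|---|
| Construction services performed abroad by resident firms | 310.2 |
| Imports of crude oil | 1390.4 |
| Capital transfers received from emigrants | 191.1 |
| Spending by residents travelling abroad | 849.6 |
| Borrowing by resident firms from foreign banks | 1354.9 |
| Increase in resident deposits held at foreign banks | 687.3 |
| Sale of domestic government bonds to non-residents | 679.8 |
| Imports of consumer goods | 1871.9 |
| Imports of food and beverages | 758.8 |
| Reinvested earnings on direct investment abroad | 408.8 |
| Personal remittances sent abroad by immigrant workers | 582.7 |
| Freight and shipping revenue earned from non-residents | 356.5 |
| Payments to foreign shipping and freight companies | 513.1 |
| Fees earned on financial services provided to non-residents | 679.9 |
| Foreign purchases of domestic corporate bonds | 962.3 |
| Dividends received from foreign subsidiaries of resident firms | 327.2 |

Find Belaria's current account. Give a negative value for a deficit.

-3883.9

Goods: -1871.9 - 1390.4 - 758.8 = -4021.1
Services: -849.6 - 513.1 + 310.2 + 356.5 + 679.9 = -16.1
Primary income: 408.8 + 327.2 = 736.0
Secondary income: -582.7
Current account = (-4021.1) + (-16.1) + 736.0 + (-582.7) = -3883.9
(Excluded from the current account — capital account: capital transfers received from emigrants 191.1; financial account: borrowing by resident firms from foreign banks 1354.9, increase in resident deposits held at foreign banks 687.3, sale of domestic government bonds to non-residents 679.8, foreign purchases of domestic corporate bonds 962.3.)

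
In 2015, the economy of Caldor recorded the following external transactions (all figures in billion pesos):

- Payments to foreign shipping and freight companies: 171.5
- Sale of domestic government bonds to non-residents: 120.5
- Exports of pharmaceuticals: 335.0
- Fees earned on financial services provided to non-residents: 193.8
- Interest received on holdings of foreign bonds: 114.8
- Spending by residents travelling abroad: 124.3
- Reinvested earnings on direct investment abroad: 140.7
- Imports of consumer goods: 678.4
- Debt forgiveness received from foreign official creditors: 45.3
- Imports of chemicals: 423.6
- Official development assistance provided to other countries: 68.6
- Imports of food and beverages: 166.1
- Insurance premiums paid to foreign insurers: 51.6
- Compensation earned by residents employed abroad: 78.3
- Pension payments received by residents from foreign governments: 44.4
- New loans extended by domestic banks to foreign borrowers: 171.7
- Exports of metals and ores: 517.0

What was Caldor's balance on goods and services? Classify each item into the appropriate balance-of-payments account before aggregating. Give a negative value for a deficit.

Goods: -423.6 - 678.4 - 166.1 + 517.0 + 335.0 = -416.1
Services: -51.6 - 171.5 + 193.8 - 124.3 = -153.6
Trade balance = -416.1 + (-153.6) = -569.7
(Excluded from the trade balance — financial account: sale of domestic government bonds to non-residents 120.5, new loans extended by domestic banks to foreign borrowers 171.7; primary income: interest received on holdings of foreign bonds 114.8, reinvested earnings on direct investment abroad 140.7, compensation earned by residents employed abroad 78.3; capital account: debt forgiveness received from foreign official creditors 45.3; secondary income: official development assistance provided to other countries 68.6, pension payments received by residents from foreign governments 44.4.)

-569.7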